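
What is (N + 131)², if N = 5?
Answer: 18496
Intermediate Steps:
(N + 131)² = (5 + 131)² = 136² = 18496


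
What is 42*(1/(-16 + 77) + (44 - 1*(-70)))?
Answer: 292110/61 ≈ 4788.7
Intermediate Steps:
42*(1/(-16 + 77) + (44 - 1*(-70))) = 42*(1/61 + (44 + 70)) = 42*(1/61 + 114) = 42*(6955/61) = 292110/61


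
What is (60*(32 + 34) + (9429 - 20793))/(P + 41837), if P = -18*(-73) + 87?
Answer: -3702/21619 ≈ -0.17124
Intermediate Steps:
P = 1401 (P = 1314 + 87 = 1401)
(60*(32 + 34) + (9429 - 20793))/(P + 41837) = (60*(32 + 34) + (9429 - 20793))/(1401 + 41837) = (60*66 - 11364)/43238 = (3960 - 11364)*(1/43238) = -7404*1/43238 = -3702/21619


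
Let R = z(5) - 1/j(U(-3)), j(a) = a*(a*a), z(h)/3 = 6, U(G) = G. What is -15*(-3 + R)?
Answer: -2030/9 ≈ -225.56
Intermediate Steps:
z(h) = 18 (z(h) = 3*6 = 18)
j(a) = a³ (j(a) = a*a² = a³)
R = 487/27 (R = 18 - 1/((-3)³) = 18 - 1/(-27) = 18 - 1*(-1/27) = 18 + 1/27 = 487/27 ≈ 18.037)
-15*(-3 + R) = -15*(-3 + 487/27) = -15*406/27 = -2030/9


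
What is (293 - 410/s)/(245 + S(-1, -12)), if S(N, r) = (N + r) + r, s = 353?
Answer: 103019/77660 ≈ 1.3265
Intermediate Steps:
S(N, r) = N + 2*r
(293 - 410/s)/(245 + S(-1, -12)) = (293 - 410/353)/(245 + (-1 + 2*(-12))) = (293 - 410*1/353)/(245 + (-1 - 24)) = (293 - 410/353)/(245 - 25) = (103019/353)/220 = (103019/353)*(1/220) = 103019/77660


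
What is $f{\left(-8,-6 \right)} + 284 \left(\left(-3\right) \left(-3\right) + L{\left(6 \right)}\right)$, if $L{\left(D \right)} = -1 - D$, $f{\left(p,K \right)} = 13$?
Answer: $581$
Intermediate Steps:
$f{\left(-8,-6 \right)} + 284 \left(\left(-3\right) \left(-3\right) + L{\left(6 \right)}\right) = 13 + 284 \left(\left(-3\right) \left(-3\right) - 7\right) = 13 + 284 \left(9 - 7\right) = 13 + 284 \cdot 2 = 13 + 568 = 581$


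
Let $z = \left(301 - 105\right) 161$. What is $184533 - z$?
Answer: $152977$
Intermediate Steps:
$z = 31556$ ($z = 196 \cdot 161 = 31556$)
$184533 - z = 184533 - 31556 = 152977$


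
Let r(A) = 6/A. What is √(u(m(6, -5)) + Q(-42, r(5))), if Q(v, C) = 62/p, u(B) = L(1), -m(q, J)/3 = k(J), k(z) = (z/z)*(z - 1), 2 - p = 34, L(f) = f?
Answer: I*√15/4 ≈ 0.96825*I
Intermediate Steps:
p = -32 (p = 2 - 1*34 = 2 - 34 = -32)
k(z) = -1 + z (k(z) = 1*(-1 + z) = -1 + z)
m(q, J) = 3 - 3*J (m(q, J) = -3*(-1 + J) = 3 - 3*J)
u(B) = 1
Q(v, C) = -31/16 (Q(v, C) = 62/(-32) = 62*(-1/32) = -31/16)
√(u(m(6, -5)) + Q(-42, r(5))) = √(1 - 31/16) = √(-15/16) = I*√15/4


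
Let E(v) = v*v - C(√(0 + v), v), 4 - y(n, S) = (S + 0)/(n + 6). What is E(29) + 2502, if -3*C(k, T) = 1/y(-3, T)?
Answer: 56830/17 ≈ 3342.9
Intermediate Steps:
y(n, S) = 4 - S/(6 + n) (y(n, S) = 4 - (S + 0)/(n + 6) = 4 - S/(6 + n))
C(k, T) = -1/(3*(4 - T/3)) (C(k, T) = -(6 - 3)/(24 - T + 4*(-3))/3 = -3/(24 - T - 12)/3 = -3/(12 - T)/3 = -1/(3*(4 - T/3)))
E(v) = v² - 1/(-12 + v) (E(v) = v*v - 1/(-12 + v) = v² - 1/(-12 + v))
E(29) + 2502 = (-1 + 29²*(-12 + 29))/(-12 + 29) + 2502 = (-1 + 841*17)/17 + 2502 = (-1 + 14297)/17 + 2502 = (1/17)*14296 + 2502 = 14296/17 + 2502 = 56830/17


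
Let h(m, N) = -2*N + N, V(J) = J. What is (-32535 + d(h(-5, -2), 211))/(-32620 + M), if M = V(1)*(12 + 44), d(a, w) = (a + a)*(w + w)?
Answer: 30847/32564 ≈ 0.94727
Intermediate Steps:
h(m, N) = -N
d(a, w) = 4*a*w (d(a, w) = (2*a)*(2*w) = 4*a*w)
M = 56 (M = 1*(12 + 44) = 1*56 = 56)
(-32535 + d(h(-5, -2), 211))/(-32620 + M) = (-32535 + 4*(-1*(-2))*211)/(-32620 + 56) = (-32535 + 4*2*211)/(-32564) = (-32535 + 1688)*(-1/32564) = -30847*(-1/32564) = 30847/32564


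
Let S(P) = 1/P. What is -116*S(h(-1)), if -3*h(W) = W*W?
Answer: 348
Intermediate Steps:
h(W) = -W²/3 (h(W) = -W*W/3 = -W²/3)
S(P) = 1/P
-116*S(h(-1)) = -116/((-⅓*(-1)²)) = -116/((-⅓*1)) = -116/(-⅓) = -116*(-3) = 348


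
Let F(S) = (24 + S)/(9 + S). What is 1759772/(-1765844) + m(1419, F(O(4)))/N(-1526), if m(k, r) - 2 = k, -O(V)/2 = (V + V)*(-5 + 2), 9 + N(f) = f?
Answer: -1302628586/677642635 ≈ -1.9223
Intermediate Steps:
N(f) = -9 + f
O(V) = 12*V (O(V) = -2*(V + V)*(-5 + 2) = -2*2*V*(-3) = -(-12)*V = 12*V)
F(S) = (24 + S)/(9 + S)
m(k, r) = 2 + k
1759772/(-1765844) + m(1419, F(O(4)))/N(-1526) = 1759772/(-1765844) + (2 + 1419)/(-9 - 1526) = 1759772*(-1/1765844) + 1421/(-1535) = -439943/441461 + 1421*(-1/1535) = -439943/441461 - 1421/1535 = -1302628586/677642635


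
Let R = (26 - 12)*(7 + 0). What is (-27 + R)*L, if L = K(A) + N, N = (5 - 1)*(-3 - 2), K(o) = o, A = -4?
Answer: -1704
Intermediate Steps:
N = -20 (N = 4*(-5) = -20)
L = -24 (L = -4 - 20 = -24)
R = 98 (R = 14*7 = 98)
(-27 + R)*L = (-27 + 98)*(-24) = 71*(-24) = -1704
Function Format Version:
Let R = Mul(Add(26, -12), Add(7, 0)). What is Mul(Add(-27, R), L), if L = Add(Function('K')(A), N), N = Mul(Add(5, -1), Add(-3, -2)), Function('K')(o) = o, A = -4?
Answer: -1704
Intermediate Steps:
N = -20 (N = Mul(4, -5) = -20)
L = -24 (L = Add(-4, -20) = -24)
R = 98 (R = Mul(14, 7) = 98)
Mul(Add(-27, R), L) = Mul(Add(-27, 98), -24) = Mul(71, -24) = -1704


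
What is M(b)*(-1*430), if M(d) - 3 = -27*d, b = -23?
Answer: -268320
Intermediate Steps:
M(d) = 3 - 27*d
M(b)*(-1*430) = (3 - 27*(-23))*(-1*430) = (3 + 621)*(-430) = 624*(-430) = -268320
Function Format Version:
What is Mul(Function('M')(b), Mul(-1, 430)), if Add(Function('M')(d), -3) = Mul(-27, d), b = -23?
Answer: -268320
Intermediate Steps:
Function('M')(d) = Add(3, Mul(-27, d))
Mul(Function('M')(b), Mul(-1, 430)) = Mul(Add(3, Mul(-27, -23)), Mul(-1, 430)) = Mul(Add(3, 621), -430) = Mul(624, -430) = -268320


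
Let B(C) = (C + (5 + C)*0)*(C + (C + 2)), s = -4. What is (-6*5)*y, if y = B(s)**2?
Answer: -17280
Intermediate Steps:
B(C) = C*(2 + 2*C) (B(C) = (C + 0)*(C + (2 + C)) = C*(2 + 2*C))
y = 576 (y = (2*(-4)*(1 - 4))**2 = (2*(-4)*(-3))**2 = 24**2 = 576)
(-6*5)*y = -6*5*576 = -30*576 = -17280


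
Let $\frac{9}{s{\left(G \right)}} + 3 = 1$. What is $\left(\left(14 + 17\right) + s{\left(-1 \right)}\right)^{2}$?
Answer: $\frac{2809}{4} \approx 702.25$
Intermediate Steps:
$s{\left(G \right)} = - \frac{9}{2}$ ($s{\left(G \right)} = \frac{9}{-3 + 1} = \frac{9}{-2} = 9 \left(- \frac{1}{2}\right) = - \frac{9}{2}$)
$\left(\left(14 + 17\right) + s{\left(-1 \right)}\right)^{2} = \left(\left(14 + 17\right) - \frac{9}{2}\right)^{2} = \left(31 - \frac{9}{2}\right)^{2} = \left(\frac{53}{2}\right)^{2} = \frac{2809}{4}$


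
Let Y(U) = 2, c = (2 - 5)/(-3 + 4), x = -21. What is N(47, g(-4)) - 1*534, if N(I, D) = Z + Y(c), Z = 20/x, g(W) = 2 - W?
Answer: -11192/21 ≈ -532.95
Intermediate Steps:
c = -3 (c = -3/1 = -3*1 = -3)
Z = -20/21 (Z = 20/(-21) = 20*(-1/21) = -20/21 ≈ -0.95238)
N(I, D) = 22/21 (N(I, D) = -20/21 + 2 = 22/21)
N(47, g(-4)) - 1*534 = 22/21 - 1*534 = 22/21 - 534 = -11192/21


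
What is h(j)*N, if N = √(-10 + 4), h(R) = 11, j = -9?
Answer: 11*I*√6 ≈ 26.944*I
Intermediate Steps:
N = I*√6 (N = √(-6) = I*√6 ≈ 2.4495*I)
h(j)*N = 11*(I*√6) = 11*I*√6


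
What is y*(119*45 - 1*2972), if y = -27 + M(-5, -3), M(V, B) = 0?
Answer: -64341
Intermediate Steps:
y = -27 (y = -27 + 0 = -27)
y*(119*45 - 1*2972) = -27*(119*45 - 1*2972) = -27*(5355 - 2972) = -27*2383 = -64341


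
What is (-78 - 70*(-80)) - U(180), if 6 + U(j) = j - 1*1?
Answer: 5349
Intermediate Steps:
U(j) = -7 + j (U(j) = -6 + (j - 1*1) = -6 + (j - 1) = -6 + (-1 + j) = -7 + j)
(-78 - 70*(-80)) - U(180) = (-78 - 70*(-80)) - (-7 + 180) = (-78 + 5600) - 1*173 = 5522 - 173 = 5349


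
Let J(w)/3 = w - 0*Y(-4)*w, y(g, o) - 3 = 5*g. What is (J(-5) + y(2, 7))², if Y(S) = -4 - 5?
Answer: 4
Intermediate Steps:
y(g, o) = 3 + 5*g
Y(S) = -9
J(w) = 3*w (J(w) = 3*(w - 0*(-9)*w) = 3*(w - 0*w) = 3*(w - 1*0) = 3*(w + 0) = 3*w)
(J(-5) + y(2, 7))² = (3*(-5) + (3 + 5*2))² = (-15 + (3 + 10))² = (-15 + 13)² = (-2)² = 4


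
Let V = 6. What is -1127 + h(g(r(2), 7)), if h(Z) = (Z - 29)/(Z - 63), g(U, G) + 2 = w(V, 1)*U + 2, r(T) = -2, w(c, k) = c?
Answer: -84484/75 ≈ -1126.5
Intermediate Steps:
g(U, G) = 6*U (g(U, G) = -2 + (6*U + 2) = -2 + (2 + 6*U) = 6*U)
h(Z) = (-29 + Z)/(-63 + Z)
-1127 + h(g(r(2), 7)) = -1127 + (-29 + 6*(-2))/(-63 + 6*(-2)) = -1127 + (-29 - 12)/(-63 - 12) = -1127 - 41/(-75) = -1127 - 1/75*(-41) = -1127 + 41/75 = -84484/75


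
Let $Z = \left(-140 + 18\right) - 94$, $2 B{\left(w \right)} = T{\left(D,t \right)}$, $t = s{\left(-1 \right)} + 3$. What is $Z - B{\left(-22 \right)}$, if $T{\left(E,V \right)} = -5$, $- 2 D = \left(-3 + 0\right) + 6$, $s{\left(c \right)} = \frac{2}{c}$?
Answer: $- \frac{427}{2} \approx -213.5$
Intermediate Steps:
$t = 1$ ($t = \frac{2}{-1} + 3 = 2 \left(-1\right) + 3 = -2 + 3 = 1$)
$D = - \frac{3}{2}$ ($D = - \frac{\left(-3 + 0\right) + 6}{2} = - \frac{-3 + 6}{2} = \left(- \frac{1}{2}\right) 3 = - \frac{3}{2} \approx -1.5$)
$B{\left(w \right)} = - \frac{5}{2}$ ($B{\left(w \right)} = \frac{1}{2} \left(-5\right) = - \frac{5}{2}$)
$Z = -216$ ($Z = -122 - 94 = -216$)
$Z - B{\left(-22 \right)} = -216 - - \frac{5}{2} = -216 + \frac{5}{2} = - \frac{427}{2}$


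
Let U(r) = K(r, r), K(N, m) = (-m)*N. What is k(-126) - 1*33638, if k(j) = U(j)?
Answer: -49514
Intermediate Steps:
K(N, m) = -N*m
U(r) = -r**2 (U(r) = -r*r = -r**2)
k(j) = -j**2
k(-126) - 1*33638 = -1*(-126)**2 - 1*33638 = -1*15876 - 33638 = -15876 - 33638 = -49514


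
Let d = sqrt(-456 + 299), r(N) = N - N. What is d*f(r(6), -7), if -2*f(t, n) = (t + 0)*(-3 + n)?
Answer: 0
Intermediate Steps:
r(N) = 0
d = I*sqrt(157) (d = sqrt(-157) = I*sqrt(157) ≈ 12.53*I)
f(t, n) = -t*(-3 + n)/2 (f(t, n) = -(t + 0)*(-3 + n)/2 = -t*(-3 + n)/2)
d*f(r(6), -7) = (I*sqrt(157))*((1/2)*0*(3 - 1*(-7))) = (I*sqrt(157))*((1/2)*0*(3 + 7)) = (I*sqrt(157))*((1/2)*0*10) = (I*sqrt(157))*0 = 0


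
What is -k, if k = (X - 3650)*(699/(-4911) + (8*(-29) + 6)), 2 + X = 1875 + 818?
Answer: -355017005/1637 ≈ -2.1687e+5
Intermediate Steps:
X = 2691 (X = -2 + (1875 + 818) = -2 + 2693 = 2691)
k = 355017005/1637 (k = (2691 - 3650)*(699/(-4911) + (8*(-29) + 6)) = -959*(699*(-1/4911) + (-232 + 6)) = -959*(-233/1637 - 226) = -959*(-370195/1637) = 355017005/1637 ≈ 2.1687e+5)
-k = -1*355017005/1637 = -355017005/1637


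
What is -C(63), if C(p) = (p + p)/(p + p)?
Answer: -1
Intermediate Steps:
C(p) = 1 (C(p) = (2*p)/((2*p)) = (2*p)*(1/(2*p)) = 1)
-C(63) = -1*1 = -1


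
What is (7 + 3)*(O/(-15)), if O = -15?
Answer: 10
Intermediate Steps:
(7 + 3)*(O/(-15)) = (7 + 3)*(-15/(-15)) = 10*(-15*(-1/15)) = 10*1 = 10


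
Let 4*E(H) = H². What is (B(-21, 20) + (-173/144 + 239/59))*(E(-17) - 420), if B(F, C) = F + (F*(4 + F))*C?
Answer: -84165561103/33984 ≈ -2.4766e+6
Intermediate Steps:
B(F, C) = F + C*F*(4 + F)
E(H) = H²/4
(B(-21, 20) + (-173/144 + 239/59))*(E(-17) - 420) = (-21*(1 + 4*20 + 20*(-21)) + (-173/144 + 239/59))*((¼)*(-17)² - 420) = (-21*(1 + 80 - 420) + (-173*1/144 + 239*(1/59)))*((¼)*289 - 420) = (-21*(-339) + (-173/144 + 239/59))*(289/4 - 420) = (7119 + 24209/8496)*(-1391/4) = (60507233/8496)*(-1391/4) = -84165561103/33984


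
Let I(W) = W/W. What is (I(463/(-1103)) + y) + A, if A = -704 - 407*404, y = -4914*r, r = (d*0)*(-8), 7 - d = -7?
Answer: -165131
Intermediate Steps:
d = 14 (d = 7 - 1*(-7) = 7 + 7 = 14)
r = 0 (r = (14*0)*(-8) = 0*(-8) = 0)
I(W) = 1
y = 0 (y = -4914*0 = 0)
A = -165132 (A = -704 - 164428 = -165132)
(I(463/(-1103)) + y) + A = (1 + 0) - 165132 = 1 - 165132 = -165131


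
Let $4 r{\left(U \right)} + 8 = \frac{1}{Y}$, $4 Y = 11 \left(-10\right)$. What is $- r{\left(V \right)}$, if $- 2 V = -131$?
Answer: $\frac{221}{110} \approx 2.0091$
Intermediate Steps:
$V = \frac{131}{2}$ ($V = \left(- \frac{1}{2}\right) \left(-131\right) = \frac{131}{2} \approx 65.5$)
$Y = - \frac{55}{2}$ ($Y = \frac{11 \left(-10\right)}{4} = \frac{1}{4} \left(-110\right) = - \frac{55}{2} \approx -27.5$)
$r{\left(U \right)} = - \frac{221}{110}$ ($r{\left(U \right)} = -2 + \frac{1}{4 \left(- \frac{55}{2}\right)} = -2 + \frac{1}{4} \left(- \frac{2}{55}\right) = -2 - \frac{1}{110} = - \frac{221}{110}$)
$- r{\left(V \right)} = \left(-1\right) \left(- \frac{221}{110}\right) = \frac{221}{110}$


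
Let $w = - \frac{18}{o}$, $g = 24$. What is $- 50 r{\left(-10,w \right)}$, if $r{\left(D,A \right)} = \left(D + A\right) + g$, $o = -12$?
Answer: $-775$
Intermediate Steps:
$w = \frac{3}{2}$ ($w = - \frac{18}{-12} = \left(-18\right) \left(- \frac{1}{12}\right) = \frac{3}{2} \approx 1.5$)
$r{\left(D,A \right)} = 24 + A + D$ ($r{\left(D,A \right)} = \left(D + A\right) + 24 = \left(A + D\right) + 24 = 24 + A + D$)
$- 50 r{\left(-10,w \right)} = - 50 \left(24 + \frac{3}{2} - 10\right) = \left(-50\right) \frac{31}{2} = -775$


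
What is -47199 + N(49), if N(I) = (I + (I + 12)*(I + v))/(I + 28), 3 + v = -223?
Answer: -3645071/77 ≈ -47339.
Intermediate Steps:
v = -226 (v = -3 - 223 = -226)
N(I) = (I + (-226 + I)*(12 + I))/(28 + I) (N(I) = (I + (I + 12)*(I - 226))/(I + 28) = (I + (12 + I)*(-226 + I))/(28 + I) = (I + (-226 + I)*(12 + I))/(28 + I))
-47199 + N(49) = -47199 + (-2712 + 49² - 213*49)/(28 + 49) = -47199 + (-2712 + 2401 - 10437)/77 = -47199 + (1/77)*(-10748) = -47199 - 10748/77 = -3645071/77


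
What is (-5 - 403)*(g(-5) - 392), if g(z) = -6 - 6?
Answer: 164832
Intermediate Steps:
g(z) = -12
(-5 - 403)*(g(-5) - 392) = (-5 - 403)*(-12 - 392) = -408*(-404) = 164832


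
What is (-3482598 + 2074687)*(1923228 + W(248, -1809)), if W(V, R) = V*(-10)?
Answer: -2704242237428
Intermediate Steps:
W(V, R) = -10*V
(-3482598 + 2074687)*(1923228 + W(248, -1809)) = (-3482598 + 2074687)*(1923228 - 10*248) = -1407911*(1923228 - 2480) = -1407911*1920748 = -2704242237428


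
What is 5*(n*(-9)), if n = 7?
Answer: -315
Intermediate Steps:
5*(n*(-9)) = 5*(7*(-9)) = 5*(-63) = -315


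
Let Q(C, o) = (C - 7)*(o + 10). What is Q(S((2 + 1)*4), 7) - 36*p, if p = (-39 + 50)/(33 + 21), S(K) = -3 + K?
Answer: 80/3 ≈ 26.667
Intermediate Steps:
p = 11/54 ≈ 0.20370
Q(C, o) = (-7 + C)*(10 + o)
Q(S((2 + 1)*4), 7) - 36*p = (-70 - 7*7 + 10*(-3 + (2 + 1)*4) + (-3 + (2 + 1)*4)*7) - 36*11/54 = (-70 - 49 + 10*(-3 + 3*4) + (-3 + 3*4)*7) - 22/3 = (-70 - 49 + 10*(-3 + 12) + (-3 + 12)*7) - 22/3 = (-70 - 49 + 10*9 + 9*7) - 22/3 = (-70 - 49 + 90 + 63) - 22/3 = 34 - 22/3 = 80/3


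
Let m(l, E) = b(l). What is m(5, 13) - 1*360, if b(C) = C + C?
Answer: -350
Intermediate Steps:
b(C) = 2*C
m(l, E) = 2*l
m(5, 13) - 1*360 = 2*5 - 1*360 = 10 - 360 = -350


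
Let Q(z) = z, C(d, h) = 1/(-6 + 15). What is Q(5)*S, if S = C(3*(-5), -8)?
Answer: 5/9 ≈ 0.55556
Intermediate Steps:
C(d, h) = ⅑ (C(d, h) = 1/9 = ⅑)
S = ⅑ ≈ 0.11111
Q(5)*S = 5*(⅑) = 5/9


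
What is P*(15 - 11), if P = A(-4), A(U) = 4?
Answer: 16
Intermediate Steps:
P = 4
P*(15 - 11) = 4*(15 - 11) = 4*4 = 16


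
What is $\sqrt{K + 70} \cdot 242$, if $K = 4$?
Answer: $242 \sqrt{74} \approx 2081.8$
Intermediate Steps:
$\sqrt{K + 70} \cdot 242 = \sqrt{4 + 70} \cdot 242 = \sqrt{74} \cdot 242 = 242 \sqrt{74}$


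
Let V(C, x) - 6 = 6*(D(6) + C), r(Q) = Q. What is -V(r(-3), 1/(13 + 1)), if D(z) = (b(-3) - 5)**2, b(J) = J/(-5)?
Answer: -2604/25 ≈ -104.16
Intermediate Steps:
b(J) = -J/5 (b(J) = J*(-1/5) = -J/5)
D(z) = 484/25 (D(z) = (-1/5*(-3) - 5)**2 = (3/5 - 5)**2 = (-22/5)**2 = 484/25)
V(C, x) = 3054/25 + 6*C (V(C, x) = 6 + 6*(484/25 + C) = 6 + (2904/25 + 6*C) = 3054/25 + 6*C)
-V(r(-3), 1/(13 + 1)) = -(3054/25 + 6*(-3)) = -(3054/25 - 18) = -1*2604/25 = -2604/25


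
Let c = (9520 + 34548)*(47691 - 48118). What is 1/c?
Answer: -1/18817036 ≈ -5.3143e-8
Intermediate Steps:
c = -18817036 (c = 44068*(-427) = -18817036)
1/c = 1/(-18817036) = -1/18817036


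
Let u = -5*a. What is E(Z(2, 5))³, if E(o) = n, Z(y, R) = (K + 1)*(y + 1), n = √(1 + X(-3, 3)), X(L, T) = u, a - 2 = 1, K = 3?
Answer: -14*I*√14 ≈ -52.383*I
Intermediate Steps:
a = 3 (a = 2 + 1 = 3)
u = -15 (u = -5*3 = -15)
X(L, T) = -15
n = I*√14 (n = √(1 - 15) = √(-14) = I*√14 ≈ 3.7417*I)
Z(y, R) = 4 + 4*y (Z(y, R) = (3 + 1)*(y + 1) = 4*(1 + y) = 4 + 4*y)
E(o) = I*√14
E(Z(2, 5))³ = (I*√14)³ = -14*I*√14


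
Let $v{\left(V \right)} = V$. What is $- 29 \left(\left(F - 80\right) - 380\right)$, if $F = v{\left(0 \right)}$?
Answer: $13340$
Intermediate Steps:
$F = 0$
$- 29 \left(\left(F - 80\right) - 380\right) = - 29 \left(\left(0 - 80\right) - 380\right) = - 29 \left(-80 - 380\right) = \left(-29\right) \left(-460\right) = 13340$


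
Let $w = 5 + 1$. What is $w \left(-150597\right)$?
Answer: $-903582$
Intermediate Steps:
$w = 6$
$w \left(-150597\right) = 6 \left(-150597\right) = -903582$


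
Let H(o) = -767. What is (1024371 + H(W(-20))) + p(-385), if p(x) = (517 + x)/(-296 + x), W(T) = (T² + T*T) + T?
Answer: 232358064/227 ≈ 1.0236e+6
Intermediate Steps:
W(T) = T + 2*T² (W(T) = (T² + T²) + T = 2*T² + T = T + 2*T²)
p(x) = (517 + x)/(-296 + x)
(1024371 + H(W(-20))) + p(-385) = (1024371 - 767) + (517 - 385)/(-296 - 385) = 1023604 + 132/(-681) = 1023604 - 1/681*132 = 1023604 - 44/227 = 232358064/227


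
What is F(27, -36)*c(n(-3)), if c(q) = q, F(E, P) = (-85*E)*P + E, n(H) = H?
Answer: -247941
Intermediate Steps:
F(E, P) = E - 85*E*P (F(E, P) = -85*E*P + E = E - 85*E*P)
F(27, -36)*c(n(-3)) = (27*(1 - 85*(-36)))*(-3) = (27*(1 + 3060))*(-3) = (27*3061)*(-3) = 82647*(-3) = -247941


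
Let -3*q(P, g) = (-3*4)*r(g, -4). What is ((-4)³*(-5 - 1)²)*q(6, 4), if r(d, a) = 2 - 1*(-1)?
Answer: -27648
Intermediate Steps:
r(d, a) = 3 (r(d, a) = 2 + 1 = 3)
q(P, g) = 12 (q(P, g) = -(-3*4)*3/3 = -(-4)*3 = -⅓*(-36) = 12)
((-4)³*(-5 - 1)²)*q(6, 4) = ((-4)³*(-5 - 1)²)*12 = -64*(-6)²*12 = -64*36*12 = -2304*12 = -27648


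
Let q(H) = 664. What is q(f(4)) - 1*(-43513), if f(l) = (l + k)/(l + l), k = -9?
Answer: 44177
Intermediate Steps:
f(l) = (-9 + l)/(2*l) (f(l) = (l - 9)/(l + l) = (-9 + l)/((2*l)) = (-9 + l)*(1/(2*l)) = (-9 + l)/(2*l))
q(f(4)) - 1*(-43513) = 664 - 1*(-43513) = 664 + 43513 = 44177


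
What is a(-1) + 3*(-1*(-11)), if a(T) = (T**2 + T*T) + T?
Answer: 34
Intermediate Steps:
a(T) = T + 2*T**2 (a(T) = (T**2 + T**2) + T = 2*T**2 + T = T + 2*T**2)
a(-1) + 3*(-1*(-11)) = -(1 + 2*(-1)) + 3*(-1*(-11)) = -(1 - 2) + 3*11 = -1*(-1) + 33 = 1 + 33 = 34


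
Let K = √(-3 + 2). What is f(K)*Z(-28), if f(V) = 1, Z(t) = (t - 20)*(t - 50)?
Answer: 3744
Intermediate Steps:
Z(t) = (-50 + t)*(-20 + t) (Z(t) = (-20 + t)*(-50 + t) = (-50 + t)*(-20 + t))
K = I (K = √(-1) = I ≈ 1.0*I)
f(K)*Z(-28) = 1*(1000 + (-28)² - 70*(-28)) = 1*(1000 + 784 + 1960) = 1*3744 = 3744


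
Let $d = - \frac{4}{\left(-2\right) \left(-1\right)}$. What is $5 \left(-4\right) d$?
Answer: $40$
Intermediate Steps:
$d = -2$ ($d = - \frac{4}{2} = \left(-4\right) \frac{1}{2} = -2$)
$5 \left(-4\right) d = 5 \left(-4\right) \left(-2\right) = \left(-20\right) \left(-2\right) = 40$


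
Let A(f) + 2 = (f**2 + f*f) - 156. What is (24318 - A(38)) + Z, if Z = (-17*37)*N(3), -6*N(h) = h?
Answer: 43805/2 ≈ 21903.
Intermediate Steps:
A(f) = -158 + 2*f**2 (A(f) = -2 + ((f**2 + f*f) - 156) = -2 + ((f**2 + f**2) - 156) = -2 + (2*f**2 - 156) = -2 + (-156 + 2*f**2) = -158 + 2*f**2)
N(h) = -h/6
Z = 629/2 (Z = (-17*37)*(-1/6*3) = -629*(-1/2) = 629/2 ≈ 314.50)
(24318 - A(38)) + Z = (24318 - (-158 + 2*38**2)) + 629/2 = (24318 - (-158 + 2*1444)) + 629/2 = (24318 - (-158 + 2888)) + 629/2 = (24318 - 1*2730) + 629/2 = (24318 - 2730) + 629/2 = 21588 + 629/2 = 43805/2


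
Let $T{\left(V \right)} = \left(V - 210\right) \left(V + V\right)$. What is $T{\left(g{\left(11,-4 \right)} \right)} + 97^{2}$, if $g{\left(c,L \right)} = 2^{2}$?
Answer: $7761$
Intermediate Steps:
$g{\left(c,L \right)} = 4$
$T{\left(V \right)} = 2 V \left(-210 + V\right)$ ($T{\left(V \right)} = \left(-210 + V\right) 2 V = 2 V \left(-210 + V\right)$)
$T{\left(g{\left(11,-4 \right)} \right)} + 97^{2} = 2 \cdot 4 \left(-210 + 4\right) + 97^{2} = 2 \cdot 4 \left(-206\right) + 9409 = -1648 + 9409 = 7761$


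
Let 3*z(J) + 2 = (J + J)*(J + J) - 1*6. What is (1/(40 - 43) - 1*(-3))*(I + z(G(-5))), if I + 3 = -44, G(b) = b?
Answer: -392/9 ≈ -43.556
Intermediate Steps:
I = -47 (I = -3 - 44 = -47)
z(J) = -8/3 + 4*J²/3 (z(J) = -⅔ + ((J + J)*(J + J) - 1*6)/3 = -⅔ + ((2*J)*(2*J) - 6)/3 = -⅔ + (4*J² - 6)/3 = -⅔ + (-6 + 4*J²)/3 = -⅔ + (-2 + 4*J²/3) = -8/3 + 4*J²/3)
(1/(40 - 43) - 1*(-3))*(I + z(G(-5))) = (1/(40 - 43) - 1*(-3))*(-47 + (-8/3 + (4/3)*(-5)²)) = (1/(-3) + 3)*(-47 + (-8/3 + (4/3)*25)) = (-⅓ + 3)*(-47 + (-8/3 + 100/3)) = 8*(-47 + 92/3)/3 = (8/3)*(-49/3) = -392/9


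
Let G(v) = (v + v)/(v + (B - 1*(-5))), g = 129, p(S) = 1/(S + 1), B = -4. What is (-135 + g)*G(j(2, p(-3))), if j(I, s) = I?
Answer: -8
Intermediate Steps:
p(S) = 1/(1 + S)
G(v) = 2*v/(1 + v) (G(v) = (v + v)/(v + (-4 - 1*(-5))) = (2*v)/(v + (-4 + 5)) = (2*v)/(v + 1) = (2*v)/(1 + v) = 2*v/(1 + v))
(-135 + g)*G(j(2, p(-3))) = (-135 + 129)*(2*2/(1 + 2)) = -12*2/3 = -6*4/3 = -8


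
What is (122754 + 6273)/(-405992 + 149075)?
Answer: -43009/85639 ≈ -0.50221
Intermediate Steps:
(122754 + 6273)/(-405992 + 149075) = 129027/(-256917) = 129027*(-1/256917) = -43009/85639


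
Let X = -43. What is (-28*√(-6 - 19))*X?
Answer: 6020*I ≈ 6020.0*I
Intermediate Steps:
(-28*√(-6 - 19))*X = -28*√(-6 - 19)*(-43) = -140*I*(-43) = 6020*I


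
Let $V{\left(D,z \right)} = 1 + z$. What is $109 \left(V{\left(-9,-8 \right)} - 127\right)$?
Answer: $-14606$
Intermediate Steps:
$109 \left(V{\left(-9,-8 \right)} - 127\right) = 109 \left(\left(1 - 8\right) - 127\right) = 109 \left(-7 - 127\right) = 109 \left(-134\right) = -14606$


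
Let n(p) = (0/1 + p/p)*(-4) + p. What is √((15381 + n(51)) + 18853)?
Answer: 3*√3809 ≈ 185.15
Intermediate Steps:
n(p) = -4 + p (n(p) = (0*1 + 1)*(-4) + p = (0 + 1)*(-4) + p = 1*(-4) + p = -4 + p)
√((15381 + n(51)) + 18853) = √((15381 + (-4 + 51)) + 18853) = √((15381 + 47) + 18853) = √(15428 + 18853) = √34281 = 3*√3809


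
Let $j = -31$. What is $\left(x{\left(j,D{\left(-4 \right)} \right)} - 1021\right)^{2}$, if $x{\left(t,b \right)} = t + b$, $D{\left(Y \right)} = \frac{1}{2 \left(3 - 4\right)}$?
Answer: $\frac{4431025}{4} \approx 1.1078 \cdot 10^{6}$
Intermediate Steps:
$D{\left(Y \right)} = - \frac{1}{2}$ ($D{\left(Y \right)} = \frac{1}{2 \left(-1\right)} = \frac{1}{-2} = - \frac{1}{2}$)
$x{\left(t,b \right)} = b + t$
$\left(x{\left(j,D{\left(-4 \right)} \right)} - 1021\right)^{2} = \left(\left(- \frac{1}{2} - 31\right) - 1021\right)^{2} = \left(- \frac{63}{2} - 1021\right)^{2} = \left(- \frac{2105}{2}\right)^{2} = \frac{4431025}{4}$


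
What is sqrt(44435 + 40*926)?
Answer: 5*sqrt(3259) ≈ 285.44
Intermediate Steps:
sqrt(44435 + 40*926) = sqrt(44435 + 37040) = sqrt(81475) = 5*sqrt(3259)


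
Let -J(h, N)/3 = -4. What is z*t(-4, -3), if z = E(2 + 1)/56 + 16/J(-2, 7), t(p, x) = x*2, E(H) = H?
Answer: -233/28 ≈ -8.3214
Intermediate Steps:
J(h, N) = 12 (J(h, N) = -3*(-4) = 12)
t(p, x) = 2*x
z = 233/168 (z = (2 + 1)/56 + 16/12 = 3*(1/56) + 16*(1/12) = 3/56 + 4/3 = 233/168 ≈ 1.3869)
z*t(-4, -3) = 233*(2*(-3))/168 = (233/168)*(-6) = -233/28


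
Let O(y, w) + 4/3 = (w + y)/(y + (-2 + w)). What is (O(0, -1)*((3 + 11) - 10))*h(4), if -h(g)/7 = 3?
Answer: 84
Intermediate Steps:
h(g) = -21 (h(g) = -7*3 = -21)
O(y, w) = -4/3 + (w + y)/(-2 + w + y) (O(y, w) = -4/3 + (w + y)/(y + (-2 + w)) = -4/3 + (w + y)/(-2 + w + y))
(O(0, -1)*((3 + 11) - 10))*h(4) = (((8 - 1*(-1) - 1*0)/(3*(-2 - 1 + 0)))*((3 + 11) - 10))*(-21) = (((⅓)*(8 + 1 + 0)/(-3))*(14 - 10))*(-21) = (((⅓)*(-⅓)*9)*4)*(-21) = -1*4*(-21) = -4*(-21) = 84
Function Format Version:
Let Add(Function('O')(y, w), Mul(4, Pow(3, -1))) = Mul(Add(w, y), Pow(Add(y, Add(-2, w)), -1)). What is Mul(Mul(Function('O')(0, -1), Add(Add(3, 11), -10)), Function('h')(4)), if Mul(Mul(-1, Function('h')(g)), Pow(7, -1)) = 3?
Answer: 84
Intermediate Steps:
Function('h')(g) = -21 (Function('h')(g) = Mul(-7, 3) = -21)
Function('O')(y, w) = Add(Rational(-4, 3), Mul(Pow(Add(-2, w, y), -1), Add(w, y))) (Function('O')(y, w) = Add(Rational(-4, 3), Mul(Add(w, y), Pow(Add(y, Add(-2, w)), -1))) = Add(Rational(-4, 3), Mul(Add(w, y), Pow(Add(-2, w, y), -1))) = Add(Rational(-4, 3), Mul(Pow(Add(-2, w, y), -1), Add(w, y))))
Mul(Mul(Function('O')(0, -1), Add(Add(3, 11), -10)), Function('h')(4)) = Mul(Mul(Mul(Rational(1, 3), Pow(Add(-2, -1, 0), -1), Add(8, Mul(-1, -1), Mul(-1, 0))), Add(Add(3, 11), -10)), -21) = Mul(Mul(Mul(Rational(1, 3), Pow(-3, -1), Add(8, 1, 0)), Add(14, -10)), -21) = Mul(Mul(Mul(Rational(1, 3), Rational(-1, 3), 9), 4), -21) = Mul(Mul(-1, 4), -21) = Mul(-4, -21) = 84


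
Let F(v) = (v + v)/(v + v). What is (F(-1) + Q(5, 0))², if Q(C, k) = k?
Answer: 1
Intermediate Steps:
F(v) = 1 (F(v) = (2*v)/((2*v)) = (2*v)*(1/(2*v)) = 1)
(F(-1) + Q(5, 0))² = (1 + 0)² = 1² = 1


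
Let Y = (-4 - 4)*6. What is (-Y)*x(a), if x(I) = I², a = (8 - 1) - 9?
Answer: 192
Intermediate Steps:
Y = -48 (Y = -8*6 = -48)
a = -2 (a = 7 - 9 = -2)
(-Y)*x(a) = -1*(-48)*(-2)² = 48*4 = 192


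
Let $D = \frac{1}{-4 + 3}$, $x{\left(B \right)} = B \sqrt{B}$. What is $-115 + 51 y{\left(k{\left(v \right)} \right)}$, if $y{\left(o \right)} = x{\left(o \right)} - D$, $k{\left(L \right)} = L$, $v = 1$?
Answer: $-13$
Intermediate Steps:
$x{\left(B \right)} = B^{\frac{3}{2}}$
$D = -1$ ($D = \frac{1}{-1} = -1$)
$y{\left(o \right)} = 1 + o^{\frac{3}{2}}$ ($y{\left(o \right)} = o^{\frac{3}{2}} - -1 = o^{\frac{3}{2}} + 1 = 1 + o^{\frac{3}{2}}$)
$-115 + 51 y{\left(k{\left(v \right)} \right)} = -115 + 51 \left(1 + 1^{\frac{3}{2}}\right) = -115 + 51 \left(1 + 1\right) = -115 + 51 \cdot 2 = -115 + 102 = -13$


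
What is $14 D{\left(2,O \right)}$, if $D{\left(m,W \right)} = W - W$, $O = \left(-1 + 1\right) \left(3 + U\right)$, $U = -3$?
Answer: $0$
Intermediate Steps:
$O = 0$ ($O = \left(-1 + 1\right) \left(3 - 3\right) = 0 \cdot 0 = 0$)
$D{\left(m,W \right)} = 0$
$14 D{\left(2,O \right)} = 14 \cdot 0 = 0$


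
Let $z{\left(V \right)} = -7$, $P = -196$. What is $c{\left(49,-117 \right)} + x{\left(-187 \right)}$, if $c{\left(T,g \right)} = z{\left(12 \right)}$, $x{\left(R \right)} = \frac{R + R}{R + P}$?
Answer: $- \frac{2307}{383} \approx -6.0235$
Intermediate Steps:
$x{\left(R \right)} = \frac{2 R}{-196 + R}$ ($x{\left(R \right)} = \frac{R + R}{R - 196} = \frac{2 R}{-196 + R}$)
$c{\left(T,g \right)} = -7$
$c{\left(49,-117 \right)} + x{\left(-187 \right)} = -7 + 2 \left(-187\right) \frac{1}{-196 - 187} = -7 + 2 \left(-187\right) \frac{1}{-383} = -7 + 2 \left(-187\right) \left(- \frac{1}{383}\right) = -7 + \frac{374}{383} = - \frac{2307}{383}$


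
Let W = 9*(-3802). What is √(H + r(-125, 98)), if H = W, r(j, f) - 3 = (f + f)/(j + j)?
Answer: I*√21384865/25 ≈ 184.98*I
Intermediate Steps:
W = -34218
r(j, f) = 3 + f/j (r(j, f) = 3 + (f + f)/(j + j) = 3 + (2*f)/((2*j)) = 3 + (2*f)*(1/(2*j)) = 3 + f/j)
H = -34218
√(H + r(-125, 98)) = √(-34218 + (3 + 98/(-125))) = √(-34218 + (3 + 98*(-1/125))) = √(-34218 + (3 - 98/125)) = √(-34218 + 277/125) = √(-4276973/125) = I*√21384865/25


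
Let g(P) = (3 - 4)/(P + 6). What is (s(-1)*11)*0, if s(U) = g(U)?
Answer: 0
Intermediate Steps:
g(P) = -1/(6 + P)
s(U) = -1/(6 + U)
(s(-1)*11)*0 = (-1/(6 - 1)*11)*0 = (-1/5*11)*0 = (-1*⅕*11)*0 = -⅕*11*0 = -11/5*0 = 0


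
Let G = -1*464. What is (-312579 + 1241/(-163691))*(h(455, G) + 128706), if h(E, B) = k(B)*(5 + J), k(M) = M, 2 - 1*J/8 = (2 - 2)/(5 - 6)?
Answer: -6086853747197460/163691 ≈ -3.7185e+10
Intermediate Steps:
J = 16 (J = 16 - 8*(2 - 2)/(5 - 6) = 16 - 0/(-1) = 16 - 0*(-1) = 16 - 8*0 = 16 + 0 = 16)
G = -464
h(E, B) = 21*B (h(E, B) = B*(5 + 16) = B*21 = 21*B)
(-312579 + 1241/(-163691))*(h(455, G) + 128706) = (-312579 + 1241/(-163691))*(21*(-464) + 128706) = (-312579 + 1241*(-1/163691))*(-9744 + 128706) = (-312579 - 1241/163691)*118962 = -51166370330/163691*118962 = -6086853747197460/163691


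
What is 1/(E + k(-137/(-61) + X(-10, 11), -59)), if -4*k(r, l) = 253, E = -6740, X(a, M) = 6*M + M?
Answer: -4/27213 ≈ -0.00014699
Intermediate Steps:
X(a, M) = 7*M
k(r, l) = -253/4 (k(r, l) = -¼*253 = -253/4)
1/(E + k(-137/(-61) + X(-10, 11), -59)) = 1/(-6740 - 253/4) = 1/(-27213/4) = -4/27213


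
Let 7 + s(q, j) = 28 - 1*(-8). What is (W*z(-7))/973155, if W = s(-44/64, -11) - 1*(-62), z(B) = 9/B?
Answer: -39/324385 ≈ -0.00012023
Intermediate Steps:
s(q, j) = 29 (s(q, j) = -7 + (28 - 1*(-8)) = -7 + (28 + 8) = -7 + 36 = 29)
W = 91 (W = 29 - 1*(-62) = 29 + 62 = 91)
(W*z(-7))/973155 = (91*(9/(-7)))/973155 = (91*(9*(-⅐)))*(1/973155) = (91*(-9/7))*(1/973155) = -117*1/973155 = -39/324385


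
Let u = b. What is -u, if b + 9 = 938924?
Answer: -938915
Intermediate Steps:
b = 938915 (b = -9 + 938924 = 938915)
u = 938915
-u = -1*938915 = -938915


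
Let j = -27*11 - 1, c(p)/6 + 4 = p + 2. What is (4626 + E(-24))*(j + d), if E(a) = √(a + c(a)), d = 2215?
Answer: 8868042 + 11502*I*√5 ≈ 8.868e+6 + 25719.0*I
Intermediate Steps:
c(p) = -12 + 6*p (c(p) = -24 + 6*(p + 2) = -24 + 6*(2 + p) = -24 + (12 + 6*p) = -12 + 6*p)
j = -298 (j = -297 - 1 = -298)
E(a) = √(-12 + 7*a) (E(a) = √(a + (-12 + 6*a)) = √(-12 + 7*a))
(4626 + E(-24))*(j + d) = (4626 + √(-12 + 7*(-24)))*(-298 + 2215) = (4626 + √(-12 - 168))*1917 = (4626 + √(-180))*1917 = (4626 + 6*I*√5)*1917 = 8868042 + 11502*I*√5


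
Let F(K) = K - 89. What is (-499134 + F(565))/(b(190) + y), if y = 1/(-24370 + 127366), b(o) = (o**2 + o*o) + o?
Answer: -51359779368/7455880441 ≈ -6.8885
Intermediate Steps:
F(K) = -89 + K
b(o) = o + 2*o**2 (b(o) = (o**2 + o**2) + o = 2*o**2 + o = o + 2*o**2)
y = 1/102996 ≈ 9.7091e-6
(-499134 + F(565))/(b(190) + y) = (-499134 + (-89 + 565))/(190*(1 + 2*190) + 1/102996) = (-499134 + 476)/(190*(1 + 380) + 1/102996) = -498658/(190*381 + 1/102996) = -498658/(72390 + 1/102996) = -498658/7455880441/102996 = -498658*102996/7455880441 = -51359779368/7455880441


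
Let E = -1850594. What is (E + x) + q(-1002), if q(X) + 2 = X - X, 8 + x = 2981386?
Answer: 1130782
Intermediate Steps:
x = 2981378 (x = -8 + 2981386 = 2981378)
q(X) = -2 (q(X) = -2 + (X - X) = -2 + 0 = -2)
(E + x) + q(-1002) = (-1850594 + 2981378) - 2 = 1130784 - 2 = 1130782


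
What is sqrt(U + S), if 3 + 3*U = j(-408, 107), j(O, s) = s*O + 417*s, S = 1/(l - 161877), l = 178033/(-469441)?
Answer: sqrt(1847924969777193025455610)/75991878790 ≈ 17.889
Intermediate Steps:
l = -178033/469441 (l = 178033*(-1/469441) = -178033/469441 ≈ -0.37924)
S = -469441/75991878790 (S = 1/(-178033/469441 - 161877) = 1/(-75991878790/469441) = -469441/75991878790 ≈ -6.1775e-6)
j(O, s) = 417*s + O*s (j(O, s) = O*s + 417*s = 417*s + O*s)
U = 320 (U = -1 + (107*(417 - 408))/3 = -1 + (107*9)/3 = -1 + (1/3)*963 = -1 + 321 = 320)
sqrt(U + S) = sqrt(320 - 469441/75991878790) = sqrt(24317400743359/75991878790) = sqrt(1847924969777193025455610)/75991878790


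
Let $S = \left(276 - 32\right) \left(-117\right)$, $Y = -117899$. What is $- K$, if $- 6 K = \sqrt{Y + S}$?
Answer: $\frac{i \sqrt{146447}}{6} \approx 63.781 i$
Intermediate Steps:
$S = -28548$ ($S = 244 \left(-117\right) = -28548$)
$K = - \frac{i \sqrt{146447}}{6}$ ($K = - \frac{\sqrt{-117899 - 28548}}{6} = - \frac{\sqrt{-146447}}{6} = - \frac{i \sqrt{146447}}{6} \approx - 63.781 i$)
$- K = - \frac{\left(-1\right) i \sqrt{146447}}{6} = \frac{i \sqrt{146447}}{6}$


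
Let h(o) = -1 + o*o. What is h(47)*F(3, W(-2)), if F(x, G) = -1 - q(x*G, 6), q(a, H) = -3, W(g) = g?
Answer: 4416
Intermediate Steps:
h(o) = -1 + o**2
F(x, G) = 2 (F(x, G) = -1 - 1*(-3) = -1 + 3 = 2)
h(47)*F(3, W(-2)) = (-1 + 47**2)*2 = (-1 + 2209)*2 = 2208*2 = 4416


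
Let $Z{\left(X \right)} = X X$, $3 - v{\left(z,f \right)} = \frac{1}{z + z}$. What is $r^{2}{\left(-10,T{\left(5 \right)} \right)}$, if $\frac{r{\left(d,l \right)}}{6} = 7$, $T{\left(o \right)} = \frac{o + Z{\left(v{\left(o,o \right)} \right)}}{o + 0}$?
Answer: $1764$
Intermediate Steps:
$v{\left(z,f \right)} = 3 - \frac{1}{2 z}$ ($v{\left(z,f \right)} = 3 - \frac{1}{z + z} = 3 - \frac{1}{2 z}$)
$Z{\left(X \right)} = X^{2}$
$T{\left(o \right)} = \frac{o + \left(3 - \frac{1}{2 o}\right)^{2}}{o}$ ($T{\left(o \right)} = \frac{o + \left(3 - \frac{1}{2 o}\right)^{2}}{o + 0} = \frac{o + \left(3 - \frac{1}{2 o}\right)^{2}}{o}$)
$r{\left(d,l \right)} = 42$ ($r{\left(d,l \right)} = 6 \cdot 7 = 42$)
$r^{2}{\left(-10,T{\left(5 \right)} \right)} = 42^{2} = 1764$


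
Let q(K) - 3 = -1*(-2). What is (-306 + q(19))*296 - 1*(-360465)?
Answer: 271369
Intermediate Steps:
q(K) = 5 (q(K) = 3 - 1*(-2) = 3 + 2 = 5)
(-306 + q(19))*296 - 1*(-360465) = (-306 + 5)*296 - 1*(-360465) = -301*296 + 360465 = -89096 + 360465 = 271369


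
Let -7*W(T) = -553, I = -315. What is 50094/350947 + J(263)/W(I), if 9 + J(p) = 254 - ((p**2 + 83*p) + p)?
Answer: -31937834726/27724813 ≈ -1152.0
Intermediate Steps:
J(p) = 245 - p**2 - 84*p (J(p) = -9 + (254 - ((p**2 + 83*p) + p)) = -9 + (254 - (p**2 + 84*p)) = -9 + (254 + (-p**2 - 84*p)) = -9 + (254 - p**2 - 84*p) = 245 - p**2 - 84*p)
W(T) = 79 (W(T) = -1/7*(-553) = 79)
50094/350947 + J(263)/W(I) = 50094/350947 + (245 - 1*263**2 - 84*263)/79 = 50094*(1/350947) + (245 - 1*69169 - 22092)*(1/79) = 50094/350947 + (245 - 69169 - 22092)*(1/79) = 50094/350947 - 91016*1/79 = 50094/350947 - 91016/79 = -31937834726/27724813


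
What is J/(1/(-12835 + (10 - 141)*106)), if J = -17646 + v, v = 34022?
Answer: -437583096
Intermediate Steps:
J = 16376 (J = -17646 + 34022 = 16376)
J/(1/(-12835 + (10 - 141)*106)) = 16376/(1/(-12835 + (10 - 141)*106)) = 16376/(1/(-12835 - 131*106)) = 16376/(1/(-12835 - 13886)) = 16376/(1/(-26721)) = 16376/(-1/26721) = 16376*(-26721) = -437583096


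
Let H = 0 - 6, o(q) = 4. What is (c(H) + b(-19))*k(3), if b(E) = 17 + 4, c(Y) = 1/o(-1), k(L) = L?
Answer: 255/4 ≈ 63.750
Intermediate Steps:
H = -6
c(Y) = ¼ (c(Y) = 1/4 = ¼)
b(E) = 21
(c(H) + b(-19))*k(3) = (¼ + 21)*3 = (85/4)*3 = 255/4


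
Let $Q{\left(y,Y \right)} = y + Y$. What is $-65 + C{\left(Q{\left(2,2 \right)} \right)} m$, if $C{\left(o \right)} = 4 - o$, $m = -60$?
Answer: $-65$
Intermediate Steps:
$Q{\left(y,Y \right)} = Y + y$
$-65 + C{\left(Q{\left(2,2 \right)} \right)} m = -65 + \left(4 - \left(2 + 2\right)\right) \left(-60\right) = -65 + \left(4 - 4\right) \left(-60\right) = -65 + 0 \left(-60\right) = -65 + 0 = -65$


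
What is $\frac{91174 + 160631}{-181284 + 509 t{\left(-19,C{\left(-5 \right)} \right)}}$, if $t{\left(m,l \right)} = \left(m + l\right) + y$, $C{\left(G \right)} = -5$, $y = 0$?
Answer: $- \frac{16787}{12900} \approx -1.3013$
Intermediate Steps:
$t{\left(m,l \right)} = l + m$ ($t{\left(m,l \right)} = \left(m + l\right) + 0 = \left(l + m\right) + 0 = l + m$)
$\frac{91174 + 160631}{-181284 + 509 t{\left(-19,C{\left(-5 \right)} \right)}} = \frac{91174 + 160631}{-181284 + 509 \left(-5 - 19\right)} = \frac{251805}{-181284 + 509 \left(-24\right)} = \frac{251805}{-181284 - 12216} = \frac{251805}{-193500} = 251805 \left(- \frac{1}{193500}\right) = - \frac{16787}{12900}$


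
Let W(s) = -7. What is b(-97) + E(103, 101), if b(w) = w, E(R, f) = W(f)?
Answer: -104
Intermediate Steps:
E(R, f) = -7
b(-97) + E(103, 101) = -97 - 7 = -104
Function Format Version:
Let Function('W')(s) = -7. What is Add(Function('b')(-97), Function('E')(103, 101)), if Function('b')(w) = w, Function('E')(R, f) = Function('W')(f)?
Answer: -104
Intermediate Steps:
Function('E')(R, f) = -7
Add(Function('b')(-97), Function('E')(103, 101)) = Add(-97, -7) = -104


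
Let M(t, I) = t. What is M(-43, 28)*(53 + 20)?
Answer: -3139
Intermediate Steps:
M(-43, 28)*(53 + 20) = -43*(53 + 20) = -43*73 = -3139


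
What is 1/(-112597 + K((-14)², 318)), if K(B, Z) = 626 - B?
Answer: -1/112167 ≈ -8.9153e-6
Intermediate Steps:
1/(-112597 + K((-14)², 318)) = 1/(-112597 + (626 - 1*(-14)²)) = 1/(-112597 + (626 - 1*196)) = 1/(-112597 + (626 - 196)) = 1/(-112597 + 430) = 1/(-112167) = -1/112167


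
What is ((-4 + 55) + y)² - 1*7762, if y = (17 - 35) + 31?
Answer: -3666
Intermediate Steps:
y = 13 (y = -18 + 31 = 13)
((-4 + 55) + y)² - 1*7762 = ((-4 + 55) + 13)² - 1*7762 = (51 + 13)² - 7762 = 64² - 7762 = 4096 - 7762 = -3666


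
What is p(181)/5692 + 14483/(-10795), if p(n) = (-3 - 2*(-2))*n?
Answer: -80483341/61445140 ≈ -1.3098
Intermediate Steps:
p(n) = n (p(n) = (-3 + 4)*n = 1*n = n)
p(181)/5692 + 14483/(-10795) = 181/5692 + 14483/(-10795) = 181*(1/5692) + 14483*(-1/10795) = 181/5692 - 14483/10795 = -80483341/61445140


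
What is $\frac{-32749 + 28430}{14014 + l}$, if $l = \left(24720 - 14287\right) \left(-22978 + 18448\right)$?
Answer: $\frac{4319}{47247476} \approx 9.1412 \cdot 10^{-5}$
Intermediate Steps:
$l = -47261490$ ($l = 10433 \left(-4530\right) = -47261490$)
$\frac{-32749 + 28430}{14014 + l} = \frac{-32749 + 28430}{14014 - 47261490} = - \frac{4319}{-47247476} = \left(-4319\right) \left(- \frac{1}{47247476}\right) = \frac{4319}{47247476}$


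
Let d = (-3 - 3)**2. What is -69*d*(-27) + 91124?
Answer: 158192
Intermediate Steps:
d = 36 (d = (-6)**2 = 36)
-69*d*(-27) + 91124 = -69*36*(-27) + 91124 = -2484*(-27) + 91124 = 67068 + 91124 = 158192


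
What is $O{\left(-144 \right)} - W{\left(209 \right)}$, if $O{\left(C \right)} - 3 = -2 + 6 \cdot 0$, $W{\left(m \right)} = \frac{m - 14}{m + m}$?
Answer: $\frac{223}{418} \approx 0.53349$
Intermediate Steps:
$W{\left(m \right)} = \frac{-14 + m}{2 m}$
$O{\left(C \right)} = 1$ ($O{\left(C \right)} = 3 + \left(-2 + 6 \cdot 0\right) = 3 + \left(-2 + 0\right) = 3 - 2 = 1$)
$O{\left(-144 \right)} - W{\left(209 \right)} = 1 - \frac{-14 + 209}{2 \cdot 209} = 1 - \frac{1}{2} \cdot \frac{1}{209} \cdot 195 = 1 - \frac{195}{418} = \frac{223}{418}$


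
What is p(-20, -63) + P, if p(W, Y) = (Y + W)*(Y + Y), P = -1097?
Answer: 9361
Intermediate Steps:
p(W, Y) = 2*Y*(W + Y) (p(W, Y) = (W + Y)*(2*Y) = 2*Y*(W + Y))
p(-20, -63) + P = 2*(-63)*(-20 - 63) - 1097 = 2*(-63)*(-83) - 1097 = 10458 - 1097 = 9361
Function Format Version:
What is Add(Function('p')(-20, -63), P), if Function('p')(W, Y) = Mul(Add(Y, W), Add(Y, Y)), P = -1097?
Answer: 9361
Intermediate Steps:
Function('p')(W, Y) = Mul(2, Y, Add(W, Y)) (Function('p')(W, Y) = Mul(Add(W, Y), Mul(2, Y)) = Mul(2, Y, Add(W, Y)))
Add(Function('p')(-20, -63), P) = Add(Mul(2, -63, Add(-20, -63)), -1097) = Add(Mul(2, -63, -83), -1097) = Add(10458, -1097) = 9361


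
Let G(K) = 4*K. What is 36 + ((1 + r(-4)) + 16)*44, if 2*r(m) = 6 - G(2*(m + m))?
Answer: 2324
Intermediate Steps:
r(m) = 3 - 8*m (r(m) = (6 - 4*2*(m + m))/2 = (6 - 4*2*(2*m))/2 = (6 - 4*4*m)/2 = (6 - 16*m)/2 = 3 - 8*m)
36 + ((1 + r(-4)) + 16)*44 = 36 + ((1 + (3 - 8*(-4))) + 16)*44 = 36 + ((1 + (3 + 32)) + 16)*44 = 36 + ((1 + 35) + 16)*44 = 36 + (36 + 16)*44 = 36 + 52*44 = 36 + 2288 = 2324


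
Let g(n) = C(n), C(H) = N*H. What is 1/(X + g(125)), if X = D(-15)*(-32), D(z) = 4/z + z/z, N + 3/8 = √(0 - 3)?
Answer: -1012920/746250481 - 1800000*I*√3/746250481 ≈ -0.0013573 - 0.0041778*I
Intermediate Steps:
N = -3/8 + I*√3 (N = -3/8 + √(0 - 3) = -3/8 + √(-3) = -3/8 + I*√3 ≈ -0.375 + 1.732*I)
D(z) = 1 + 4/z (D(z) = 4/z + 1 = 1 + 4/z)
C(H) = H*(-3/8 + I*√3) (C(H) = (-3/8 + I*√3)*H = H*(-3/8 + I*√3))
X = -352/15 (X = ((4 - 15)/(-15))*(-32) = -1/15*(-11)*(-32) = (11/15)*(-32) = -352/15 ≈ -23.467)
g(n) = n*(-3 + 8*I*√3)/8
1/(X + g(125)) = 1/(-352/15 + (⅛)*125*(-3 + 8*I*√3)) = 1/(-352/15 + (-375/8 + 125*I*√3)) = 1/(-8441/120 + 125*I*√3)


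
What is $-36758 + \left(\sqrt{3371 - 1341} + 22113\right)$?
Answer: $-14645 + \sqrt{2030} \approx -14600.0$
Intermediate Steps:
$-36758 + \left(\sqrt{3371 - 1341} + 22113\right) = -36758 + \left(\sqrt{2030} + 22113\right) = -36758 + \left(22113 + \sqrt{2030}\right) = -14645 + \sqrt{2030}$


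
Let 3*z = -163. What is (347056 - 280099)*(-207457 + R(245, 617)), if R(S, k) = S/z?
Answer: -2264233044282/163 ≈ -1.3891e+10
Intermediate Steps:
z = -163/3 (z = (1/3)*(-163) = -163/3 ≈ -54.333)
R(S, k) = -3*S/163 (R(S, k) = S/(-163/3) = S*(-3/163) = -3*S/163)
(347056 - 280099)*(-207457 + R(245, 617)) = (347056 - 280099)*(-207457 - 3/163*245) = 66957*(-207457 - 735/163) = 66957*(-33816226/163) = -2264233044282/163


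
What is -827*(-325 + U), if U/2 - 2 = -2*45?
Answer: 414327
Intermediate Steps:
U = -176 (U = 4 + 2*(-2*45) = 4 + 2*(-90) = 4 - 180 = -176)
-827*(-325 + U) = -827*(-325 - 176) = -827*(-501) = 414327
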